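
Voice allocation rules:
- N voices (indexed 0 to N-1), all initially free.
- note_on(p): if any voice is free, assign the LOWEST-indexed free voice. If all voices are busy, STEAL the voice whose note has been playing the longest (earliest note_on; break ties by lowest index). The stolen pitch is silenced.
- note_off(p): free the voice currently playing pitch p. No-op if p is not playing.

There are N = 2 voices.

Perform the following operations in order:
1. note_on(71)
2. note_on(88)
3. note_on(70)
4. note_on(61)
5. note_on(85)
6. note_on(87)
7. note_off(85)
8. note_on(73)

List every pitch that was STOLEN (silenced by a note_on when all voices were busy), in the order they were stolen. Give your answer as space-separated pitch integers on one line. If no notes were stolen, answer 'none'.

Answer: 71 88 70 61

Derivation:
Op 1: note_on(71): voice 0 is free -> assigned | voices=[71 -]
Op 2: note_on(88): voice 1 is free -> assigned | voices=[71 88]
Op 3: note_on(70): all voices busy, STEAL voice 0 (pitch 71, oldest) -> assign | voices=[70 88]
Op 4: note_on(61): all voices busy, STEAL voice 1 (pitch 88, oldest) -> assign | voices=[70 61]
Op 5: note_on(85): all voices busy, STEAL voice 0 (pitch 70, oldest) -> assign | voices=[85 61]
Op 6: note_on(87): all voices busy, STEAL voice 1 (pitch 61, oldest) -> assign | voices=[85 87]
Op 7: note_off(85): free voice 0 | voices=[- 87]
Op 8: note_on(73): voice 0 is free -> assigned | voices=[73 87]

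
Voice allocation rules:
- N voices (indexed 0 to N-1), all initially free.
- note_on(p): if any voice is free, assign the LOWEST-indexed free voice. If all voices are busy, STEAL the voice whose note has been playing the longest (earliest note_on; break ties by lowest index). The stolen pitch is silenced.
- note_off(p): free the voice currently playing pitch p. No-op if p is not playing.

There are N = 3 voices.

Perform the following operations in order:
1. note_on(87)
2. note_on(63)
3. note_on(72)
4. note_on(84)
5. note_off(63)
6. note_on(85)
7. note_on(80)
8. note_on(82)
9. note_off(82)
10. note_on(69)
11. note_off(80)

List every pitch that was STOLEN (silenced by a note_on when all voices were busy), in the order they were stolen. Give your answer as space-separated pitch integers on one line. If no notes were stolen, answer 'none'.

Answer: 87 72 84

Derivation:
Op 1: note_on(87): voice 0 is free -> assigned | voices=[87 - -]
Op 2: note_on(63): voice 1 is free -> assigned | voices=[87 63 -]
Op 3: note_on(72): voice 2 is free -> assigned | voices=[87 63 72]
Op 4: note_on(84): all voices busy, STEAL voice 0 (pitch 87, oldest) -> assign | voices=[84 63 72]
Op 5: note_off(63): free voice 1 | voices=[84 - 72]
Op 6: note_on(85): voice 1 is free -> assigned | voices=[84 85 72]
Op 7: note_on(80): all voices busy, STEAL voice 2 (pitch 72, oldest) -> assign | voices=[84 85 80]
Op 8: note_on(82): all voices busy, STEAL voice 0 (pitch 84, oldest) -> assign | voices=[82 85 80]
Op 9: note_off(82): free voice 0 | voices=[- 85 80]
Op 10: note_on(69): voice 0 is free -> assigned | voices=[69 85 80]
Op 11: note_off(80): free voice 2 | voices=[69 85 -]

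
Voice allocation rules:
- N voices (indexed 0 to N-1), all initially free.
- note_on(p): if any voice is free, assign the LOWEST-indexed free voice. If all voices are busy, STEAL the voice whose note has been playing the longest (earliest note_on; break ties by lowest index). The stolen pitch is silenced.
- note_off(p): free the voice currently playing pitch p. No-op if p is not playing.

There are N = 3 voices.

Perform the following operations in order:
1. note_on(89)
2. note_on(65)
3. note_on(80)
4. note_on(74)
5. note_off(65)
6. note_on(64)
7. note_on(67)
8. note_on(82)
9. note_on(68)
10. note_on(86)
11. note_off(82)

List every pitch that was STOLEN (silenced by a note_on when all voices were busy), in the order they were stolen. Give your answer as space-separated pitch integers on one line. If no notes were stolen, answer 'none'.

Op 1: note_on(89): voice 0 is free -> assigned | voices=[89 - -]
Op 2: note_on(65): voice 1 is free -> assigned | voices=[89 65 -]
Op 3: note_on(80): voice 2 is free -> assigned | voices=[89 65 80]
Op 4: note_on(74): all voices busy, STEAL voice 0 (pitch 89, oldest) -> assign | voices=[74 65 80]
Op 5: note_off(65): free voice 1 | voices=[74 - 80]
Op 6: note_on(64): voice 1 is free -> assigned | voices=[74 64 80]
Op 7: note_on(67): all voices busy, STEAL voice 2 (pitch 80, oldest) -> assign | voices=[74 64 67]
Op 8: note_on(82): all voices busy, STEAL voice 0 (pitch 74, oldest) -> assign | voices=[82 64 67]
Op 9: note_on(68): all voices busy, STEAL voice 1 (pitch 64, oldest) -> assign | voices=[82 68 67]
Op 10: note_on(86): all voices busy, STEAL voice 2 (pitch 67, oldest) -> assign | voices=[82 68 86]
Op 11: note_off(82): free voice 0 | voices=[- 68 86]

Answer: 89 80 74 64 67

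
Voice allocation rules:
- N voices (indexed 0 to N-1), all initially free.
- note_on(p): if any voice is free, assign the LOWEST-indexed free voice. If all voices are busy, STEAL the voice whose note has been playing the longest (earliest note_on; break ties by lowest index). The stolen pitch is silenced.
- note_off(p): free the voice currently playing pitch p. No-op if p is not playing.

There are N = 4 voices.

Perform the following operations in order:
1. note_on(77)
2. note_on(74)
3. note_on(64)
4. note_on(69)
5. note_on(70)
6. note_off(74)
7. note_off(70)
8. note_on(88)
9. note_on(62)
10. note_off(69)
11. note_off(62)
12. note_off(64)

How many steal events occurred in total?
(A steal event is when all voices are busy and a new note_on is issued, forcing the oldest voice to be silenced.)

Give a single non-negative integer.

Answer: 1

Derivation:
Op 1: note_on(77): voice 0 is free -> assigned | voices=[77 - - -]
Op 2: note_on(74): voice 1 is free -> assigned | voices=[77 74 - -]
Op 3: note_on(64): voice 2 is free -> assigned | voices=[77 74 64 -]
Op 4: note_on(69): voice 3 is free -> assigned | voices=[77 74 64 69]
Op 5: note_on(70): all voices busy, STEAL voice 0 (pitch 77, oldest) -> assign | voices=[70 74 64 69]
Op 6: note_off(74): free voice 1 | voices=[70 - 64 69]
Op 7: note_off(70): free voice 0 | voices=[- - 64 69]
Op 8: note_on(88): voice 0 is free -> assigned | voices=[88 - 64 69]
Op 9: note_on(62): voice 1 is free -> assigned | voices=[88 62 64 69]
Op 10: note_off(69): free voice 3 | voices=[88 62 64 -]
Op 11: note_off(62): free voice 1 | voices=[88 - 64 -]
Op 12: note_off(64): free voice 2 | voices=[88 - - -]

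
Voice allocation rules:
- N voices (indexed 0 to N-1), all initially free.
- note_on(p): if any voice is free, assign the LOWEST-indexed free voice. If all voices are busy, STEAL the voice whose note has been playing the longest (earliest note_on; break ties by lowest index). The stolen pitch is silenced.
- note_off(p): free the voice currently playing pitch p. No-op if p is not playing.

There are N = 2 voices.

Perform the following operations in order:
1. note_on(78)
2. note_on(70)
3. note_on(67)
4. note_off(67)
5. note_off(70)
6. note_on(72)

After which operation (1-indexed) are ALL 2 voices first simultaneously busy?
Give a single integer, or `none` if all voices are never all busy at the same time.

Op 1: note_on(78): voice 0 is free -> assigned | voices=[78 -]
Op 2: note_on(70): voice 1 is free -> assigned | voices=[78 70]
Op 3: note_on(67): all voices busy, STEAL voice 0 (pitch 78, oldest) -> assign | voices=[67 70]
Op 4: note_off(67): free voice 0 | voices=[- 70]
Op 5: note_off(70): free voice 1 | voices=[- -]
Op 6: note_on(72): voice 0 is free -> assigned | voices=[72 -]

Answer: 2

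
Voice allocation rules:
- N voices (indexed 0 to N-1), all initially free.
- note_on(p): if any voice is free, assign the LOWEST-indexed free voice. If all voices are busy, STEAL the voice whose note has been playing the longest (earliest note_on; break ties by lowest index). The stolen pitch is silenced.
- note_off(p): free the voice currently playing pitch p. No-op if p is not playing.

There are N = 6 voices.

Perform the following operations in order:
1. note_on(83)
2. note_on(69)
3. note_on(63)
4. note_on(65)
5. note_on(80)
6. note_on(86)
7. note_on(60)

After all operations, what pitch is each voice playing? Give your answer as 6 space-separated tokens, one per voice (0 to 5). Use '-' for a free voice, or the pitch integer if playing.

Answer: 60 69 63 65 80 86

Derivation:
Op 1: note_on(83): voice 0 is free -> assigned | voices=[83 - - - - -]
Op 2: note_on(69): voice 1 is free -> assigned | voices=[83 69 - - - -]
Op 3: note_on(63): voice 2 is free -> assigned | voices=[83 69 63 - - -]
Op 4: note_on(65): voice 3 is free -> assigned | voices=[83 69 63 65 - -]
Op 5: note_on(80): voice 4 is free -> assigned | voices=[83 69 63 65 80 -]
Op 6: note_on(86): voice 5 is free -> assigned | voices=[83 69 63 65 80 86]
Op 7: note_on(60): all voices busy, STEAL voice 0 (pitch 83, oldest) -> assign | voices=[60 69 63 65 80 86]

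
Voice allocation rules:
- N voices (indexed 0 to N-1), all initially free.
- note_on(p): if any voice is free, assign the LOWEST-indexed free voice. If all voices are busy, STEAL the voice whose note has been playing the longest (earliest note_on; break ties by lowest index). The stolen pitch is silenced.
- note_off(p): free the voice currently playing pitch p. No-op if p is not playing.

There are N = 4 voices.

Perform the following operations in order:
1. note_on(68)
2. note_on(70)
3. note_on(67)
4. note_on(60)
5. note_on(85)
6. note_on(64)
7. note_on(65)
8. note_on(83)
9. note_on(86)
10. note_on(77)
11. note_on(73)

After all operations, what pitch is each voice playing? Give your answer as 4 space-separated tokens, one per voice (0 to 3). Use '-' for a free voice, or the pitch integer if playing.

Answer: 86 77 73 83

Derivation:
Op 1: note_on(68): voice 0 is free -> assigned | voices=[68 - - -]
Op 2: note_on(70): voice 1 is free -> assigned | voices=[68 70 - -]
Op 3: note_on(67): voice 2 is free -> assigned | voices=[68 70 67 -]
Op 4: note_on(60): voice 3 is free -> assigned | voices=[68 70 67 60]
Op 5: note_on(85): all voices busy, STEAL voice 0 (pitch 68, oldest) -> assign | voices=[85 70 67 60]
Op 6: note_on(64): all voices busy, STEAL voice 1 (pitch 70, oldest) -> assign | voices=[85 64 67 60]
Op 7: note_on(65): all voices busy, STEAL voice 2 (pitch 67, oldest) -> assign | voices=[85 64 65 60]
Op 8: note_on(83): all voices busy, STEAL voice 3 (pitch 60, oldest) -> assign | voices=[85 64 65 83]
Op 9: note_on(86): all voices busy, STEAL voice 0 (pitch 85, oldest) -> assign | voices=[86 64 65 83]
Op 10: note_on(77): all voices busy, STEAL voice 1 (pitch 64, oldest) -> assign | voices=[86 77 65 83]
Op 11: note_on(73): all voices busy, STEAL voice 2 (pitch 65, oldest) -> assign | voices=[86 77 73 83]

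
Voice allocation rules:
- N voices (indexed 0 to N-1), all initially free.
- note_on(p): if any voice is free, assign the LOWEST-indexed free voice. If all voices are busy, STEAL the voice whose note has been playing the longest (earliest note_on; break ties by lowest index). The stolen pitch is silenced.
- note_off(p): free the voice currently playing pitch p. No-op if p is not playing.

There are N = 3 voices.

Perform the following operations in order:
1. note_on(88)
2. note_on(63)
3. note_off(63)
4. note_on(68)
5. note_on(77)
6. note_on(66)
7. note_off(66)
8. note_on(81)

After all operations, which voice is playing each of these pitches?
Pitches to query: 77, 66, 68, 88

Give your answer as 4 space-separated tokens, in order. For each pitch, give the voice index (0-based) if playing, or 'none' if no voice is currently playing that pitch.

Answer: 2 none 1 none

Derivation:
Op 1: note_on(88): voice 0 is free -> assigned | voices=[88 - -]
Op 2: note_on(63): voice 1 is free -> assigned | voices=[88 63 -]
Op 3: note_off(63): free voice 1 | voices=[88 - -]
Op 4: note_on(68): voice 1 is free -> assigned | voices=[88 68 -]
Op 5: note_on(77): voice 2 is free -> assigned | voices=[88 68 77]
Op 6: note_on(66): all voices busy, STEAL voice 0 (pitch 88, oldest) -> assign | voices=[66 68 77]
Op 7: note_off(66): free voice 0 | voices=[- 68 77]
Op 8: note_on(81): voice 0 is free -> assigned | voices=[81 68 77]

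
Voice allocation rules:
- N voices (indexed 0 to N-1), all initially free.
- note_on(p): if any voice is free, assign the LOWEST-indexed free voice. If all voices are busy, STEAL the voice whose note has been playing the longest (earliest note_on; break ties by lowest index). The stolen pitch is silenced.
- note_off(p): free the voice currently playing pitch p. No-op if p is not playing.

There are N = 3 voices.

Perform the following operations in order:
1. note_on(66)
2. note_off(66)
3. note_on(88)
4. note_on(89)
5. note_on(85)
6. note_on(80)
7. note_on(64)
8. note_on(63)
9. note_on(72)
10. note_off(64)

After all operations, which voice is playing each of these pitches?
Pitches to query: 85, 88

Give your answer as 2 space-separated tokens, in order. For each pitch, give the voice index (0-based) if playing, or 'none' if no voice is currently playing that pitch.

Answer: none none

Derivation:
Op 1: note_on(66): voice 0 is free -> assigned | voices=[66 - -]
Op 2: note_off(66): free voice 0 | voices=[- - -]
Op 3: note_on(88): voice 0 is free -> assigned | voices=[88 - -]
Op 4: note_on(89): voice 1 is free -> assigned | voices=[88 89 -]
Op 5: note_on(85): voice 2 is free -> assigned | voices=[88 89 85]
Op 6: note_on(80): all voices busy, STEAL voice 0 (pitch 88, oldest) -> assign | voices=[80 89 85]
Op 7: note_on(64): all voices busy, STEAL voice 1 (pitch 89, oldest) -> assign | voices=[80 64 85]
Op 8: note_on(63): all voices busy, STEAL voice 2 (pitch 85, oldest) -> assign | voices=[80 64 63]
Op 9: note_on(72): all voices busy, STEAL voice 0 (pitch 80, oldest) -> assign | voices=[72 64 63]
Op 10: note_off(64): free voice 1 | voices=[72 - 63]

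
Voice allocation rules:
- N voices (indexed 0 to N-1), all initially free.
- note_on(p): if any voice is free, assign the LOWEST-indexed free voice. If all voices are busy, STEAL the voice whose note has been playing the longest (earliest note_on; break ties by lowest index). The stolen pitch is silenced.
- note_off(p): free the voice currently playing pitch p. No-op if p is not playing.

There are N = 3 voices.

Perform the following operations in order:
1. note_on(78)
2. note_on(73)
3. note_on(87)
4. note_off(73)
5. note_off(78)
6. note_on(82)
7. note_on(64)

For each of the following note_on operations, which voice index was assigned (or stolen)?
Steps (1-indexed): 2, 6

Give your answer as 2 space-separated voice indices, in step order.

Answer: 1 0

Derivation:
Op 1: note_on(78): voice 0 is free -> assigned | voices=[78 - -]
Op 2: note_on(73): voice 1 is free -> assigned | voices=[78 73 -]
Op 3: note_on(87): voice 2 is free -> assigned | voices=[78 73 87]
Op 4: note_off(73): free voice 1 | voices=[78 - 87]
Op 5: note_off(78): free voice 0 | voices=[- - 87]
Op 6: note_on(82): voice 0 is free -> assigned | voices=[82 - 87]
Op 7: note_on(64): voice 1 is free -> assigned | voices=[82 64 87]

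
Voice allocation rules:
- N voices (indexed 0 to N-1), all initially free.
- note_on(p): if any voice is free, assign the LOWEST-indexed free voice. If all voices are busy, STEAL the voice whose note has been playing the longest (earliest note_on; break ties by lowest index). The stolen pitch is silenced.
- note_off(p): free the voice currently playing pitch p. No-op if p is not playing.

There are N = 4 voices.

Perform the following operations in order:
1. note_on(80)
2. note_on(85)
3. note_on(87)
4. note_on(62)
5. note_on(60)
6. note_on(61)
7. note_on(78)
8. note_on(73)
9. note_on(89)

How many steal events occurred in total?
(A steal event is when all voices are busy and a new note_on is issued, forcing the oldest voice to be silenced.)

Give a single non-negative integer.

Answer: 5

Derivation:
Op 1: note_on(80): voice 0 is free -> assigned | voices=[80 - - -]
Op 2: note_on(85): voice 1 is free -> assigned | voices=[80 85 - -]
Op 3: note_on(87): voice 2 is free -> assigned | voices=[80 85 87 -]
Op 4: note_on(62): voice 3 is free -> assigned | voices=[80 85 87 62]
Op 5: note_on(60): all voices busy, STEAL voice 0 (pitch 80, oldest) -> assign | voices=[60 85 87 62]
Op 6: note_on(61): all voices busy, STEAL voice 1 (pitch 85, oldest) -> assign | voices=[60 61 87 62]
Op 7: note_on(78): all voices busy, STEAL voice 2 (pitch 87, oldest) -> assign | voices=[60 61 78 62]
Op 8: note_on(73): all voices busy, STEAL voice 3 (pitch 62, oldest) -> assign | voices=[60 61 78 73]
Op 9: note_on(89): all voices busy, STEAL voice 0 (pitch 60, oldest) -> assign | voices=[89 61 78 73]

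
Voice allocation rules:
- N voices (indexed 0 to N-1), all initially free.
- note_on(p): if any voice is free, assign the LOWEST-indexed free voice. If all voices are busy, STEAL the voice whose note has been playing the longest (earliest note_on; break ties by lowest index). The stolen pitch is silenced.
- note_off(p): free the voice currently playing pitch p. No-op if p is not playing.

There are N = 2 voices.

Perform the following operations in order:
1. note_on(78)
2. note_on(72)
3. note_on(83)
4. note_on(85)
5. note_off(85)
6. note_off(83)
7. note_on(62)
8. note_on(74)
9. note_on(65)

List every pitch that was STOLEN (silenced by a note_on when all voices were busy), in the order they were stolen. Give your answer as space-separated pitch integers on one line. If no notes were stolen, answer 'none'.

Op 1: note_on(78): voice 0 is free -> assigned | voices=[78 -]
Op 2: note_on(72): voice 1 is free -> assigned | voices=[78 72]
Op 3: note_on(83): all voices busy, STEAL voice 0 (pitch 78, oldest) -> assign | voices=[83 72]
Op 4: note_on(85): all voices busy, STEAL voice 1 (pitch 72, oldest) -> assign | voices=[83 85]
Op 5: note_off(85): free voice 1 | voices=[83 -]
Op 6: note_off(83): free voice 0 | voices=[- -]
Op 7: note_on(62): voice 0 is free -> assigned | voices=[62 -]
Op 8: note_on(74): voice 1 is free -> assigned | voices=[62 74]
Op 9: note_on(65): all voices busy, STEAL voice 0 (pitch 62, oldest) -> assign | voices=[65 74]

Answer: 78 72 62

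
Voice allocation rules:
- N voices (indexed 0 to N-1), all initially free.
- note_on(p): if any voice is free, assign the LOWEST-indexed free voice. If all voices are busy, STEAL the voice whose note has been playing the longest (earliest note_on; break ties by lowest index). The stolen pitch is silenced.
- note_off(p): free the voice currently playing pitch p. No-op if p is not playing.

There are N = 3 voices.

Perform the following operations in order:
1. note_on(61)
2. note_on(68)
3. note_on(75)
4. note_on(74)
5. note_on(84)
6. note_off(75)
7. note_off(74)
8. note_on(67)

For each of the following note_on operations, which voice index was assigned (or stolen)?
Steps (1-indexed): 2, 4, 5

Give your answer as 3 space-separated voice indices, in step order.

Op 1: note_on(61): voice 0 is free -> assigned | voices=[61 - -]
Op 2: note_on(68): voice 1 is free -> assigned | voices=[61 68 -]
Op 3: note_on(75): voice 2 is free -> assigned | voices=[61 68 75]
Op 4: note_on(74): all voices busy, STEAL voice 0 (pitch 61, oldest) -> assign | voices=[74 68 75]
Op 5: note_on(84): all voices busy, STEAL voice 1 (pitch 68, oldest) -> assign | voices=[74 84 75]
Op 6: note_off(75): free voice 2 | voices=[74 84 -]
Op 7: note_off(74): free voice 0 | voices=[- 84 -]
Op 8: note_on(67): voice 0 is free -> assigned | voices=[67 84 -]

Answer: 1 0 1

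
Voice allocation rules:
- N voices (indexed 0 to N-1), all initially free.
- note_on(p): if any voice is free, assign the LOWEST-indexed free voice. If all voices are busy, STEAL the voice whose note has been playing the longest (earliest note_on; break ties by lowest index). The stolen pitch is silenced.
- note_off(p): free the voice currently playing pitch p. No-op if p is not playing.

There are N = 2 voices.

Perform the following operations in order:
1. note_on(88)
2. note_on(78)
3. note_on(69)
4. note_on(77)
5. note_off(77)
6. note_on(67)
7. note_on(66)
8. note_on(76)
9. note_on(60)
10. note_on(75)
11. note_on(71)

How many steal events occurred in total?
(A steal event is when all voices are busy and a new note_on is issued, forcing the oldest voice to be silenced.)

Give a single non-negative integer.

Op 1: note_on(88): voice 0 is free -> assigned | voices=[88 -]
Op 2: note_on(78): voice 1 is free -> assigned | voices=[88 78]
Op 3: note_on(69): all voices busy, STEAL voice 0 (pitch 88, oldest) -> assign | voices=[69 78]
Op 4: note_on(77): all voices busy, STEAL voice 1 (pitch 78, oldest) -> assign | voices=[69 77]
Op 5: note_off(77): free voice 1 | voices=[69 -]
Op 6: note_on(67): voice 1 is free -> assigned | voices=[69 67]
Op 7: note_on(66): all voices busy, STEAL voice 0 (pitch 69, oldest) -> assign | voices=[66 67]
Op 8: note_on(76): all voices busy, STEAL voice 1 (pitch 67, oldest) -> assign | voices=[66 76]
Op 9: note_on(60): all voices busy, STEAL voice 0 (pitch 66, oldest) -> assign | voices=[60 76]
Op 10: note_on(75): all voices busy, STEAL voice 1 (pitch 76, oldest) -> assign | voices=[60 75]
Op 11: note_on(71): all voices busy, STEAL voice 0 (pitch 60, oldest) -> assign | voices=[71 75]

Answer: 7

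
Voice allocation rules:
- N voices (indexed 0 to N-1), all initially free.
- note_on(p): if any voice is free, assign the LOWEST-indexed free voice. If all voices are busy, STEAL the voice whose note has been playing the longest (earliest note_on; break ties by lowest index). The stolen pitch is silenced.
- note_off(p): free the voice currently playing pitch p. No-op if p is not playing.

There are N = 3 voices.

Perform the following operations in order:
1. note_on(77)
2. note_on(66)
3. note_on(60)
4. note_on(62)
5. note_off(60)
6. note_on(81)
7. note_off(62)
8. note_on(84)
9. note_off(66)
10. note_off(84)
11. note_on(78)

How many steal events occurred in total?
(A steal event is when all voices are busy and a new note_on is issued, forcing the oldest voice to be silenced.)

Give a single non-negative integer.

Op 1: note_on(77): voice 0 is free -> assigned | voices=[77 - -]
Op 2: note_on(66): voice 1 is free -> assigned | voices=[77 66 -]
Op 3: note_on(60): voice 2 is free -> assigned | voices=[77 66 60]
Op 4: note_on(62): all voices busy, STEAL voice 0 (pitch 77, oldest) -> assign | voices=[62 66 60]
Op 5: note_off(60): free voice 2 | voices=[62 66 -]
Op 6: note_on(81): voice 2 is free -> assigned | voices=[62 66 81]
Op 7: note_off(62): free voice 0 | voices=[- 66 81]
Op 8: note_on(84): voice 0 is free -> assigned | voices=[84 66 81]
Op 9: note_off(66): free voice 1 | voices=[84 - 81]
Op 10: note_off(84): free voice 0 | voices=[- - 81]
Op 11: note_on(78): voice 0 is free -> assigned | voices=[78 - 81]

Answer: 1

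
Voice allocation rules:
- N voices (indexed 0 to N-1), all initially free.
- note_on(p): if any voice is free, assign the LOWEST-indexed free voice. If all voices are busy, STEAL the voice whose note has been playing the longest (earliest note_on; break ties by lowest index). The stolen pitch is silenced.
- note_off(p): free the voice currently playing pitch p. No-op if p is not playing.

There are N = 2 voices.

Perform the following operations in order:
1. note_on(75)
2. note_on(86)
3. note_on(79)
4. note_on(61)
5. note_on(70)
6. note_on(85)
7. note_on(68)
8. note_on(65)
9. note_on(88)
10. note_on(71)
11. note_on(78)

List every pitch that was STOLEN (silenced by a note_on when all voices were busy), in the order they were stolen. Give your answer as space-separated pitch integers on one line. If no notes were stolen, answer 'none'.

Op 1: note_on(75): voice 0 is free -> assigned | voices=[75 -]
Op 2: note_on(86): voice 1 is free -> assigned | voices=[75 86]
Op 3: note_on(79): all voices busy, STEAL voice 0 (pitch 75, oldest) -> assign | voices=[79 86]
Op 4: note_on(61): all voices busy, STEAL voice 1 (pitch 86, oldest) -> assign | voices=[79 61]
Op 5: note_on(70): all voices busy, STEAL voice 0 (pitch 79, oldest) -> assign | voices=[70 61]
Op 6: note_on(85): all voices busy, STEAL voice 1 (pitch 61, oldest) -> assign | voices=[70 85]
Op 7: note_on(68): all voices busy, STEAL voice 0 (pitch 70, oldest) -> assign | voices=[68 85]
Op 8: note_on(65): all voices busy, STEAL voice 1 (pitch 85, oldest) -> assign | voices=[68 65]
Op 9: note_on(88): all voices busy, STEAL voice 0 (pitch 68, oldest) -> assign | voices=[88 65]
Op 10: note_on(71): all voices busy, STEAL voice 1 (pitch 65, oldest) -> assign | voices=[88 71]
Op 11: note_on(78): all voices busy, STEAL voice 0 (pitch 88, oldest) -> assign | voices=[78 71]

Answer: 75 86 79 61 70 85 68 65 88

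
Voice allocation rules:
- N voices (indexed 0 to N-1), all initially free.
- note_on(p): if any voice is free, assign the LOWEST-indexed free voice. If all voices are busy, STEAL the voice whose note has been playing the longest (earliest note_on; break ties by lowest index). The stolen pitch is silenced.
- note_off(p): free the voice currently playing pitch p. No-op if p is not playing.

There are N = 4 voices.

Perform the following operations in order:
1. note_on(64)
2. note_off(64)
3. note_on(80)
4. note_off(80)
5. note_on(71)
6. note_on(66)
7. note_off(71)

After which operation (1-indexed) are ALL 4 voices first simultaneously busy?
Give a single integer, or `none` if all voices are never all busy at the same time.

Answer: none

Derivation:
Op 1: note_on(64): voice 0 is free -> assigned | voices=[64 - - -]
Op 2: note_off(64): free voice 0 | voices=[- - - -]
Op 3: note_on(80): voice 0 is free -> assigned | voices=[80 - - -]
Op 4: note_off(80): free voice 0 | voices=[- - - -]
Op 5: note_on(71): voice 0 is free -> assigned | voices=[71 - - -]
Op 6: note_on(66): voice 1 is free -> assigned | voices=[71 66 - -]
Op 7: note_off(71): free voice 0 | voices=[- 66 - -]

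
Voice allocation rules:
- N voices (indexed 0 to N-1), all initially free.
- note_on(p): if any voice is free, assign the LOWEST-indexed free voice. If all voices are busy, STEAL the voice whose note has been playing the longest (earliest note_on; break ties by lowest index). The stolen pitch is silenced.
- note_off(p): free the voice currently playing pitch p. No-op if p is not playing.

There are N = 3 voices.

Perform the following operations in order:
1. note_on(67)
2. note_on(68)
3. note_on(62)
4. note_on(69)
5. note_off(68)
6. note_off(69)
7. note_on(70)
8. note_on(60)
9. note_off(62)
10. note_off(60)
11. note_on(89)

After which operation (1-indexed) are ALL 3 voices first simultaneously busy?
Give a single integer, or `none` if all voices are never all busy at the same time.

Answer: 3

Derivation:
Op 1: note_on(67): voice 0 is free -> assigned | voices=[67 - -]
Op 2: note_on(68): voice 1 is free -> assigned | voices=[67 68 -]
Op 3: note_on(62): voice 2 is free -> assigned | voices=[67 68 62]
Op 4: note_on(69): all voices busy, STEAL voice 0 (pitch 67, oldest) -> assign | voices=[69 68 62]
Op 5: note_off(68): free voice 1 | voices=[69 - 62]
Op 6: note_off(69): free voice 0 | voices=[- - 62]
Op 7: note_on(70): voice 0 is free -> assigned | voices=[70 - 62]
Op 8: note_on(60): voice 1 is free -> assigned | voices=[70 60 62]
Op 9: note_off(62): free voice 2 | voices=[70 60 -]
Op 10: note_off(60): free voice 1 | voices=[70 - -]
Op 11: note_on(89): voice 1 is free -> assigned | voices=[70 89 -]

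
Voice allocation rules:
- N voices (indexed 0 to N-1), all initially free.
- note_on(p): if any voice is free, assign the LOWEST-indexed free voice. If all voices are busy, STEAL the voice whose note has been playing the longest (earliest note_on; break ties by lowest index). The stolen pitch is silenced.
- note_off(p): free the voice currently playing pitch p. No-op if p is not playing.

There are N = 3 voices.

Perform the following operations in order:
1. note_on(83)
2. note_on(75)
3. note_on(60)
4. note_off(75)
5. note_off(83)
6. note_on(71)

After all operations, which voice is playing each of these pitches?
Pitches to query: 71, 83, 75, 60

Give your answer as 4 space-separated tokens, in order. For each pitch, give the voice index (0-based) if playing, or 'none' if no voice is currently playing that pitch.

Op 1: note_on(83): voice 0 is free -> assigned | voices=[83 - -]
Op 2: note_on(75): voice 1 is free -> assigned | voices=[83 75 -]
Op 3: note_on(60): voice 2 is free -> assigned | voices=[83 75 60]
Op 4: note_off(75): free voice 1 | voices=[83 - 60]
Op 5: note_off(83): free voice 0 | voices=[- - 60]
Op 6: note_on(71): voice 0 is free -> assigned | voices=[71 - 60]

Answer: 0 none none 2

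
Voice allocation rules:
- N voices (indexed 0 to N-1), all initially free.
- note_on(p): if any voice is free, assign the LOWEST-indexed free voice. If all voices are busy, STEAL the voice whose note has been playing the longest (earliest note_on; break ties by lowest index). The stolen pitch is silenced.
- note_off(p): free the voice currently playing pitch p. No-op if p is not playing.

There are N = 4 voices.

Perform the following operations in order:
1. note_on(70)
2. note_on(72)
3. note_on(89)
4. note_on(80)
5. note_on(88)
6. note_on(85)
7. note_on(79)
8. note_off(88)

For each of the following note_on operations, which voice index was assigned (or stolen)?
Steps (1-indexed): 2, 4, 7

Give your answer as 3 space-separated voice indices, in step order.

Op 1: note_on(70): voice 0 is free -> assigned | voices=[70 - - -]
Op 2: note_on(72): voice 1 is free -> assigned | voices=[70 72 - -]
Op 3: note_on(89): voice 2 is free -> assigned | voices=[70 72 89 -]
Op 4: note_on(80): voice 3 is free -> assigned | voices=[70 72 89 80]
Op 5: note_on(88): all voices busy, STEAL voice 0 (pitch 70, oldest) -> assign | voices=[88 72 89 80]
Op 6: note_on(85): all voices busy, STEAL voice 1 (pitch 72, oldest) -> assign | voices=[88 85 89 80]
Op 7: note_on(79): all voices busy, STEAL voice 2 (pitch 89, oldest) -> assign | voices=[88 85 79 80]
Op 8: note_off(88): free voice 0 | voices=[- 85 79 80]

Answer: 1 3 2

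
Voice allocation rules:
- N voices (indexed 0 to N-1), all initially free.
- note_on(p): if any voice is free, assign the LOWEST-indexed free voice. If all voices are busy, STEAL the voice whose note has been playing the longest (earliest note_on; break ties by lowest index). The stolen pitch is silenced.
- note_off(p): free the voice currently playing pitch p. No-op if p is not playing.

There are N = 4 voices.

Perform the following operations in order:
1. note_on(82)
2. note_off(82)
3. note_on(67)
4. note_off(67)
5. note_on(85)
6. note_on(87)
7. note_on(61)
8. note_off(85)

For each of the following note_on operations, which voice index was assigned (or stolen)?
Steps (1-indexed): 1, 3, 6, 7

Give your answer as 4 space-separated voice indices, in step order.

Op 1: note_on(82): voice 0 is free -> assigned | voices=[82 - - -]
Op 2: note_off(82): free voice 0 | voices=[- - - -]
Op 3: note_on(67): voice 0 is free -> assigned | voices=[67 - - -]
Op 4: note_off(67): free voice 0 | voices=[- - - -]
Op 5: note_on(85): voice 0 is free -> assigned | voices=[85 - - -]
Op 6: note_on(87): voice 1 is free -> assigned | voices=[85 87 - -]
Op 7: note_on(61): voice 2 is free -> assigned | voices=[85 87 61 -]
Op 8: note_off(85): free voice 0 | voices=[- 87 61 -]

Answer: 0 0 1 2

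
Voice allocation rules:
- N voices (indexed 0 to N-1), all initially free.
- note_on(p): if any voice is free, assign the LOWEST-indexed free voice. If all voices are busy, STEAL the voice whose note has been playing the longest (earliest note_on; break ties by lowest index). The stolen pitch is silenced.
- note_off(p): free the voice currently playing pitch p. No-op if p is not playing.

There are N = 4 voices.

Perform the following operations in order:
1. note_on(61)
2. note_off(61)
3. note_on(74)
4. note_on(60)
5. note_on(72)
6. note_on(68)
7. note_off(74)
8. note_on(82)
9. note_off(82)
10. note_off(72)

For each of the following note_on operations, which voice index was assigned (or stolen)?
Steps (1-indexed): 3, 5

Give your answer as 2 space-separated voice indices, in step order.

Answer: 0 2

Derivation:
Op 1: note_on(61): voice 0 is free -> assigned | voices=[61 - - -]
Op 2: note_off(61): free voice 0 | voices=[- - - -]
Op 3: note_on(74): voice 0 is free -> assigned | voices=[74 - - -]
Op 4: note_on(60): voice 1 is free -> assigned | voices=[74 60 - -]
Op 5: note_on(72): voice 2 is free -> assigned | voices=[74 60 72 -]
Op 6: note_on(68): voice 3 is free -> assigned | voices=[74 60 72 68]
Op 7: note_off(74): free voice 0 | voices=[- 60 72 68]
Op 8: note_on(82): voice 0 is free -> assigned | voices=[82 60 72 68]
Op 9: note_off(82): free voice 0 | voices=[- 60 72 68]
Op 10: note_off(72): free voice 2 | voices=[- 60 - 68]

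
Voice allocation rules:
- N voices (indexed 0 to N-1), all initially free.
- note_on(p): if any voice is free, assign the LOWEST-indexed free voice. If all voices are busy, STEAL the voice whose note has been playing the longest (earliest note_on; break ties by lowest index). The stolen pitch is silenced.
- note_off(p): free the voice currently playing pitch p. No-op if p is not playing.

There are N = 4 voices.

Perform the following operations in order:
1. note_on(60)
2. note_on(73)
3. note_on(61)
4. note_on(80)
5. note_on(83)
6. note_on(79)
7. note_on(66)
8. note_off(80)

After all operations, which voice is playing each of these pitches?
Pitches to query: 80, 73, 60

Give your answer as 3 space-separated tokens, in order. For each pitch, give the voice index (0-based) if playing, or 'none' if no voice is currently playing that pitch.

Op 1: note_on(60): voice 0 is free -> assigned | voices=[60 - - -]
Op 2: note_on(73): voice 1 is free -> assigned | voices=[60 73 - -]
Op 3: note_on(61): voice 2 is free -> assigned | voices=[60 73 61 -]
Op 4: note_on(80): voice 3 is free -> assigned | voices=[60 73 61 80]
Op 5: note_on(83): all voices busy, STEAL voice 0 (pitch 60, oldest) -> assign | voices=[83 73 61 80]
Op 6: note_on(79): all voices busy, STEAL voice 1 (pitch 73, oldest) -> assign | voices=[83 79 61 80]
Op 7: note_on(66): all voices busy, STEAL voice 2 (pitch 61, oldest) -> assign | voices=[83 79 66 80]
Op 8: note_off(80): free voice 3 | voices=[83 79 66 -]

Answer: none none none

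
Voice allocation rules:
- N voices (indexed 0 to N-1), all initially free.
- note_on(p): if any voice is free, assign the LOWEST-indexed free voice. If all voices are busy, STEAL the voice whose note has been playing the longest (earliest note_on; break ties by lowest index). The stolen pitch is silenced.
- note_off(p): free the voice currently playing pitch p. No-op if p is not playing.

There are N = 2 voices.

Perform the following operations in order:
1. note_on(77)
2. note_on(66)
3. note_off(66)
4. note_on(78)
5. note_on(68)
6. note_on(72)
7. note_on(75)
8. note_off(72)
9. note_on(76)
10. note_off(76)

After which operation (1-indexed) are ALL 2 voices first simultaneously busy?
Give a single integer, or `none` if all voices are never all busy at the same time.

Op 1: note_on(77): voice 0 is free -> assigned | voices=[77 -]
Op 2: note_on(66): voice 1 is free -> assigned | voices=[77 66]
Op 3: note_off(66): free voice 1 | voices=[77 -]
Op 4: note_on(78): voice 1 is free -> assigned | voices=[77 78]
Op 5: note_on(68): all voices busy, STEAL voice 0 (pitch 77, oldest) -> assign | voices=[68 78]
Op 6: note_on(72): all voices busy, STEAL voice 1 (pitch 78, oldest) -> assign | voices=[68 72]
Op 7: note_on(75): all voices busy, STEAL voice 0 (pitch 68, oldest) -> assign | voices=[75 72]
Op 8: note_off(72): free voice 1 | voices=[75 -]
Op 9: note_on(76): voice 1 is free -> assigned | voices=[75 76]
Op 10: note_off(76): free voice 1 | voices=[75 -]

Answer: 2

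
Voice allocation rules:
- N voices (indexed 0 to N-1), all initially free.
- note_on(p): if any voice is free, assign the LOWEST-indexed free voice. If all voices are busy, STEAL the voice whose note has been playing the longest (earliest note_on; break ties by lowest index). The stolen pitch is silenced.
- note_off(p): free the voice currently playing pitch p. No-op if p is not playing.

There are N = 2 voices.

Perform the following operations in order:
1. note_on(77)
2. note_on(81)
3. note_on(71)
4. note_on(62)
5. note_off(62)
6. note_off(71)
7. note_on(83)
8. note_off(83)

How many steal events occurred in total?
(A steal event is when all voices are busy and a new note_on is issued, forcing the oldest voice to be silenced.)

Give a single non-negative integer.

Answer: 2

Derivation:
Op 1: note_on(77): voice 0 is free -> assigned | voices=[77 -]
Op 2: note_on(81): voice 1 is free -> assigned | voices=[77 81]
Op 3: note_on(71): all voices busy, STEAL voice 0 (pitch 77, oldest) -> assign | voices=[71 81]
Op 4: note_on(62): all voices busy, STEAL voice 1 (pitch 81, oldest) -> assign | voices=[71 62]
Op 5: note_off(62): free voice 1 | voices=[71 -]
Op 6: note_off(71): free voice 0 | voices=[- -]
Op 7: note_on(83): voice 0 is free -> assigned | voices=[83 -]
Op 8: note_off(83): free voice 0 | voices=[- -]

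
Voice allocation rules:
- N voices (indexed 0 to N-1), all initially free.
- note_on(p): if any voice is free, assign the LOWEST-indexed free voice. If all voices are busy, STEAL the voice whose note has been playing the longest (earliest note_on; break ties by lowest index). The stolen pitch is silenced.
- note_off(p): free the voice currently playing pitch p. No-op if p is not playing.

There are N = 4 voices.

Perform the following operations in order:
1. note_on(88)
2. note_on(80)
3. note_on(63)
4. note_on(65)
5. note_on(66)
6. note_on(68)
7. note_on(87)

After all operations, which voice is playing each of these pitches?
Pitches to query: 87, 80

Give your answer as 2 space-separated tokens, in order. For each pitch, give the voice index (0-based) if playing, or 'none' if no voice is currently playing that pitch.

Op 1: note_on(88): voice 0 is free -> assigned | voices=[88 - - -]
Op 2: note_on(80): voice 1 is free -> assigned | voices=[88 80 - -]
Op 3: note_on(63): voice 2 is free -> assigned | voices=[88 80 63 -]
Op 4: note_on(65): voice 3 is free -> assigned | voices=[88 80 63 65]
Op 5: note_on(66): all voices busy, STEAL voice 0 (pitch 88, oldest) -> assign | voices=[66 80 63 65]
Op 6: note_on(68): all voices busy, STEAL voice 1 (pitch 80, oldest) -> assign | voices=[66 68 63 65]
Op 7: note_on(87): all voices busy, STEAL voice 2 (pitch 63, oldest) -> assign | voices=[66 68 87 65]

Answer: 2 none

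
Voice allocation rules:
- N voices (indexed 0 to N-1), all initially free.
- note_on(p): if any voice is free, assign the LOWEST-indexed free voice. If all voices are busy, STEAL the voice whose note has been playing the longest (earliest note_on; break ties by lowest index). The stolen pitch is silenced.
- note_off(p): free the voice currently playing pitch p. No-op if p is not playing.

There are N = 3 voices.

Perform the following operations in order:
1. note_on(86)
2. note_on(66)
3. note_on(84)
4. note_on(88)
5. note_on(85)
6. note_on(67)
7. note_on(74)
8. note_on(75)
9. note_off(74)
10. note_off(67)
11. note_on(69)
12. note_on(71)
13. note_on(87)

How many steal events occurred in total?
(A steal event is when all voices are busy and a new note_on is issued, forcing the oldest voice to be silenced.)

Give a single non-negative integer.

Op 1: note_on(86): voice 0 is free -> assigned | voices=[86 - -]
Op 2: note_on(66): voice 1 is free -> assigned | voices=[86 66 -]
Op 3: note_on(84): voice 2 is free -> assigned | voices=[86 66 84]
Op 4: note_on(88): all voices busy, STEAL voice 0 (pitch 86, oldest) -> assign | voices=[88 66 84]
Op 5: note_on(85): all voices busy, STEAL voice 1 (pitch 66, oldest) -> assign | voices=[88 85 84]
Op 6: note_on(67): all voices busy, STEAL voice 2 (pitch 84, oldest) -> assign | voices=[88 85 67]
Op 7: note_on(74): all voices busy, STEAL voice 0 (pitch 88, oldest) -> assign | voices=[74 85 67]
Op 8: note_on(75): all voices busy, STEAL voice 1 (pitch 85, oldest) -> assign | voices=[74 75 67]
Op 9: note_off(74): free voice 0 | voices=[- 75 67]
Op 10: note_off(67): free voice 2 | voices=[- 75 -]
Op 11: note_on(69): voice 0 is free -> assigned | voices=[69 75 -]
Op 12: note_on(71): voice 2 is free -> assigned | voices=[69 75 71]
Op 13: note_on(87): all voices busy, STEAL voice 1 (pitch 75, oldest) -> assign | voices=[69 87 71]

Answer: 6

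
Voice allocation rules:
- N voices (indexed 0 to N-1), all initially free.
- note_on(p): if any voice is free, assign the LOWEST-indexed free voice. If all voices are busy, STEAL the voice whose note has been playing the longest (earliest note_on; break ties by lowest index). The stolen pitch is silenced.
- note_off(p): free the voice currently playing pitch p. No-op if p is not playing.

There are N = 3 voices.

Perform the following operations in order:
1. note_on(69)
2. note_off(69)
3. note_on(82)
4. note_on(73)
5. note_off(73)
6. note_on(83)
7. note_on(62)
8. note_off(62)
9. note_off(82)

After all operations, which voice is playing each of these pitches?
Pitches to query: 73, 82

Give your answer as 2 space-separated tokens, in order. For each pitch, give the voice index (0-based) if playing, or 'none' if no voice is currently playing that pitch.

Answer: none none

Derivation:
Op 1: note_on(69): voice 0 is free -> assigned | voices=[69 - -]
Op 2: note_off(69): free voice 0 | voices=[- - -]
Op 3: note_on(82): voice 0 is free -> assigned | voices=[82 - -]
Op 4: note_on(73): voice 1 is free -> assigned | voices=[82 73 -]
Op 5: note_off(73): free voice 1 | voices=[82 - -]
Op 6: note_on(83): voice 1 is free -> assigned | voices=[82 83 -]
Op 7: note_on(62): voice 2 is free -> assigned | voices=[82 83 62]
Op 8: note_off(62): free voice 2 | voices=[82 83 -]
Op 9: note_off(82): free voice 0 | voices=[- 83 -]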